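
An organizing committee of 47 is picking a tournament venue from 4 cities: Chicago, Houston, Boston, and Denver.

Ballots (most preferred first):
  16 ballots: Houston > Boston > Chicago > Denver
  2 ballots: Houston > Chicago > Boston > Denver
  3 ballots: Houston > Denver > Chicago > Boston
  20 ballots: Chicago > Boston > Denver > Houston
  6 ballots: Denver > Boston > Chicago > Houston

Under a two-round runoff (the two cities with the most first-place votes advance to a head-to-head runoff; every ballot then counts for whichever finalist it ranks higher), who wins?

Round 1 first-place votes: Chicago 20, Houston 21, Boston 0, Denver 6. Houston and Chicago advance.
Runoff: Houston is ranked above Chicago on 21 ballots, Chicago above Houston on 26.

Chicago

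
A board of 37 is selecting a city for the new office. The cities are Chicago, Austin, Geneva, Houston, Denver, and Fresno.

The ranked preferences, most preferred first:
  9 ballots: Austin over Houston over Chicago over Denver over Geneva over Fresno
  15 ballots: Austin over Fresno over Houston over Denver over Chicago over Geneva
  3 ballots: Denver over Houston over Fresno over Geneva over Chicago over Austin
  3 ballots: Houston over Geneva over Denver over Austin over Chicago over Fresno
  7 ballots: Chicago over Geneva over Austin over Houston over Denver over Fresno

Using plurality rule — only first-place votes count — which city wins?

Austin

First-place votes: Chicago 7, Austin 24, Geneva 0, Houston 3, Denver 3, Fresno 0.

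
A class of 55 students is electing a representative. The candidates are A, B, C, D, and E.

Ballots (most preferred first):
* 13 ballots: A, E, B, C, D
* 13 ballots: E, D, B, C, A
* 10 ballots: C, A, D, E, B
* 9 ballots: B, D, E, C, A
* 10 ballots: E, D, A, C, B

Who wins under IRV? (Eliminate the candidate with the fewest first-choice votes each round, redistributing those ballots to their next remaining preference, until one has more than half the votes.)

E

Round 1: A 13, B 9, C 10, D 0, E 23. D eliminated.
Round 2: A 13, B 9, C 10, E 23. B eliminated.
Round 3: A 13, C 10, E 32. E has a majority (≥28).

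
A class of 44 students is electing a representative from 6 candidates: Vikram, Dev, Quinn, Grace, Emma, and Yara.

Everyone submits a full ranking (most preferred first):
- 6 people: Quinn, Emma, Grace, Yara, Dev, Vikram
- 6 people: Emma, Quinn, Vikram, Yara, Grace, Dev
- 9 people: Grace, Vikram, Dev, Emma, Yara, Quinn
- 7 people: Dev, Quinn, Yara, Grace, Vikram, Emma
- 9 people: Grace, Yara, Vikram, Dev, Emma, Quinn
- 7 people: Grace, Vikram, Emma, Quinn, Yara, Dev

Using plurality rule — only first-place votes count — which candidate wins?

Grace

First-place votes: Vikram 0, Dev 7, Quinn 6, Grace 25, Emma 6, Yara 0.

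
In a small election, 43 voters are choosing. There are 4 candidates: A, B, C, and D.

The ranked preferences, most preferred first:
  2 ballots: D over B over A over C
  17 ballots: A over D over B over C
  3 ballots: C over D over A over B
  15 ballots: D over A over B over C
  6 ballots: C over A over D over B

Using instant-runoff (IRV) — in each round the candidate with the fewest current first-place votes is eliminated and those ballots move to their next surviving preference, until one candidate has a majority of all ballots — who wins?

A

Round 1: A 17, B 0, C 9, D 17. B eliminated.
Round 2: A 17, C 9, D 17. C eliminated.
Round 3: A 23, D 20. A has a majority (≥22).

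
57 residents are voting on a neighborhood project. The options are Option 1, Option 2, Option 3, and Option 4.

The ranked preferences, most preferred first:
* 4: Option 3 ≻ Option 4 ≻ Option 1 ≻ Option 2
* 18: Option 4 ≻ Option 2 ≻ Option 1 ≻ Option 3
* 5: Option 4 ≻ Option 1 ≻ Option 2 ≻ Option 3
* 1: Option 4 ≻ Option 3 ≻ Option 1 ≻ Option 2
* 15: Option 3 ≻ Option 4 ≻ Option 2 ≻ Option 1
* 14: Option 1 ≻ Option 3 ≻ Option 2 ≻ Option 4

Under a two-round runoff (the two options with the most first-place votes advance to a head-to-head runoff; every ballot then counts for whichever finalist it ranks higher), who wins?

Round 1 first-place votes: Option 1 14, Option 2 0, Option 3 19, Option 4 24. Option 4 and Option 3 advance.
Runoff: Option 4 is ranked above Option 3 on 24 ballots, Option 3 above Option 4 on 33.

Option 3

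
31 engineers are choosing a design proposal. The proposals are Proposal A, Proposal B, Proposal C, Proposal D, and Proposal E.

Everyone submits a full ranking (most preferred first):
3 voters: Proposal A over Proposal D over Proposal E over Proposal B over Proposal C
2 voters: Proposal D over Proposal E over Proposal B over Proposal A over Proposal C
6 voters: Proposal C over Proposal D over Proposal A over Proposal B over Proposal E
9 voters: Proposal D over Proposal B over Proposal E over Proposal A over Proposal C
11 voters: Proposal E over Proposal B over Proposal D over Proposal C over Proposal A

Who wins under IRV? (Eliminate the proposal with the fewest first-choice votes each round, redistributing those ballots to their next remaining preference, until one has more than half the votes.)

Round 1: Proposal A 3, Proposal B 0, Proposal C 6, Proposal D 11, Proposal E 11. Proposal B eliminated.
Round 2: Proposal A 3, Proposal C 6, Proposal D 11, Proposal E 11. Proposal A eliminated.
Round 3: Proposal C 6, Proposal D 14, Proposal E 11. Proposal C eliminated.
Round 4: Proposal D 20, Proposal E 11. Proposal D has a majority (≥16).

Proposal D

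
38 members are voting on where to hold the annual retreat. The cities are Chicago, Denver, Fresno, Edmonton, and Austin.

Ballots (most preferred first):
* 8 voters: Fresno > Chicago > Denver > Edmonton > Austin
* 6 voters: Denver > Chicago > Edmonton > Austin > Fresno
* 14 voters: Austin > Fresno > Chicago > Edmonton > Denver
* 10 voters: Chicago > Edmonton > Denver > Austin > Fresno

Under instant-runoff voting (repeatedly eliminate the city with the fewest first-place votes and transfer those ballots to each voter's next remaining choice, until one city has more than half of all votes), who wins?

Round 1: Chicago 10, Denver 6, Fresno 8, Edmonton 0, Austin 14. Edmonton eliminated.
Round 2: Chicago 10, Denver 6, Fresno 8, Austin 14. Denver eliminated.
Round 3: Chicago 16, Fresno 8, Austin 14. Fresno eliminated.
Round 4: Chicago 24, Austin 14. Chicago has a majority (≥20).

Chicago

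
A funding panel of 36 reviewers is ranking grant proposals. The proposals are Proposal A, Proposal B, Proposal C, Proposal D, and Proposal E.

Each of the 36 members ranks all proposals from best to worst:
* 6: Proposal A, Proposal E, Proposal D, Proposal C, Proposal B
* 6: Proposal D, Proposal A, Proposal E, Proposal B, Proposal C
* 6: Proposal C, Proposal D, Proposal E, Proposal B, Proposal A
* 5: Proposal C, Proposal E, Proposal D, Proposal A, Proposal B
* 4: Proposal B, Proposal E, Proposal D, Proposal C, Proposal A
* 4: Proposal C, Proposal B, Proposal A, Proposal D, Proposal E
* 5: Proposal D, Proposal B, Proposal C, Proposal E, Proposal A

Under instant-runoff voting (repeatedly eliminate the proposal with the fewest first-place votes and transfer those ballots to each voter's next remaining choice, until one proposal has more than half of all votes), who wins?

Proposal D

Round 1: Proposal A 6, Proposal B 4, Proposal C 15, Proposal D 11, Proposal E 0. Proposal E eliminated.
Round 2: Proposal A 6, Proposal B 4, Proposal C 15, Proposal D 11. Proposal B eliminated.
Round 3: Proposal A 6, Proposal C 15, Proposal D 15. Proposal A eliminated.
Round 4: Proposal C 15, Proposal D 21. Proposal D has a majority (≥19).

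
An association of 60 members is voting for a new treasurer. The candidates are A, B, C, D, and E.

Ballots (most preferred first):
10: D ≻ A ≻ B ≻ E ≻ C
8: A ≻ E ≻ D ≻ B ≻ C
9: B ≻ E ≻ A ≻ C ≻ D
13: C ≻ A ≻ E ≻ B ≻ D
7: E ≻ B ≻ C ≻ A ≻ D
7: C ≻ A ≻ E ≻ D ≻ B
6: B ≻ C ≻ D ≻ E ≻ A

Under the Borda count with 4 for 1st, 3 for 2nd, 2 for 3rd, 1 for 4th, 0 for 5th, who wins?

A: 10×3 + 8×4 + 9×2 + 13×3 + 7×1 + 7×3 + 6×0 = 147
B: 10×2 + 8×1 + 9×4 + 13×1 + 7×3 + 7×0 + 6×4 = 122
C: 10×0 + 8×0 + 9×1 + 13×4 + 7×2 + 7×4 + 6×3 = 121
D: 10×4 + 8×2 + 9×0 + 13×0 + 7×0 + 7×1 + 6×2 = 75
E: 10×1 + 8×3 + 9×3 + 13×2 + 7×4 + 7×2 + 6×1 = 135

A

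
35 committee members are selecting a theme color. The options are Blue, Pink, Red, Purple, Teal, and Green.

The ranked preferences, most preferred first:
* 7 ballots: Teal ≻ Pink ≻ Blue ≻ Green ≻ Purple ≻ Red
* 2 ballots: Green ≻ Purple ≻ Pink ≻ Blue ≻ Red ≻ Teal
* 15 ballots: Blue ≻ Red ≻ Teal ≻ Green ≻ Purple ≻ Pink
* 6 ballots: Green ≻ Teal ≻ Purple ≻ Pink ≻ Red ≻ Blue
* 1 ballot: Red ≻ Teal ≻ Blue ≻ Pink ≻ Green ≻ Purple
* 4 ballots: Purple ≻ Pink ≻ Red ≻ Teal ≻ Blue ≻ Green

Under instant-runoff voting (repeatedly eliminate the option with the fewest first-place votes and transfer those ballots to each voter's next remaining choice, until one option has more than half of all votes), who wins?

Teal

Round 1: Blue 15, Pink 0, Red 1, Purple 4, Teal 7, Green 8. Pink eliminated.
Round 2: Blue 15, Red 1, Purple 4, Teal 7, Green 8. Red eliminated.
Round 3: Blue 15, Purple 4, Teal 8, Green 8. Purple eliminated.
Round 4: Blue 15, Teal 12, Green 8. Green eliminated.
Round 5: Blue 17, Teal 18. Teal has a majority (≥18).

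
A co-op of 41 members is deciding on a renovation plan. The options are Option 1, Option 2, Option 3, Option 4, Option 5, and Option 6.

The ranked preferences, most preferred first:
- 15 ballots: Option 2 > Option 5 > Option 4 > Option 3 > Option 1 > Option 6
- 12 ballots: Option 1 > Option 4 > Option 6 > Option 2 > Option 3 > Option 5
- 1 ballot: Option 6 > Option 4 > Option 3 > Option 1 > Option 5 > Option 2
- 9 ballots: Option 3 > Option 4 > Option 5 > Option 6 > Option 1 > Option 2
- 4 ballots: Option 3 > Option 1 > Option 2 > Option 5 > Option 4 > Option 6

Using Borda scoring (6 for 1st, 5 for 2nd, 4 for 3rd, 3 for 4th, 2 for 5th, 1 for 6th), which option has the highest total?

Option 4

Option 1: 15×2 + 12×6 + 1×3 + 9×2 + 4×5 = 143
Option 2: 15×6 + 12×3 + 1×1 + 9×1 + 4×4 = 152
Option 3: 15×3 + 12×2 + 1×4 + 9×6 + 4×6 = 151
Option 4: 15×4 + 12×5 + 1×5 + 9×5 + 4×2 = 178
Option 5: 15×5 + 12×1 + 1×2 + 9×4 + 4×3 = 137
Option 6: 15×1 + 12×4 + 1×6 + 9×3 + 4×1 = 100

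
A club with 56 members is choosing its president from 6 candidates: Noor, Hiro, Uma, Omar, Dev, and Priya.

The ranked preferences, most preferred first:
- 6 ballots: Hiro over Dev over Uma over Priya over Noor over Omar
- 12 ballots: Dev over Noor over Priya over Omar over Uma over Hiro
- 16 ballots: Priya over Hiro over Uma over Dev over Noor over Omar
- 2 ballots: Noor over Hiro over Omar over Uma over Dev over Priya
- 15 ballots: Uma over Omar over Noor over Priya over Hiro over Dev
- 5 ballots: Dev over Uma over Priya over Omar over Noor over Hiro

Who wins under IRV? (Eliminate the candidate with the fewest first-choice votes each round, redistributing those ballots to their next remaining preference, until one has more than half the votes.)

Uma

Round 1: Noor 2, Hiro 6, Uma 15, Omar 0, Dev 17, Priya 16. Omar eliminated.
Round 2: Noor 2, Hiro 6, Uma 15, Dev 17, Priya 16. Noor eliminated.
Round 3: Hiro 8, Uma 15, Dev 17, Priya 16. Hiro eliminated.
Round 4: Uma 17, Dev 23, Priya 16. Priya eliminated.
Round 5: Uma 33, Dev 23. Uma has a majority (≥29).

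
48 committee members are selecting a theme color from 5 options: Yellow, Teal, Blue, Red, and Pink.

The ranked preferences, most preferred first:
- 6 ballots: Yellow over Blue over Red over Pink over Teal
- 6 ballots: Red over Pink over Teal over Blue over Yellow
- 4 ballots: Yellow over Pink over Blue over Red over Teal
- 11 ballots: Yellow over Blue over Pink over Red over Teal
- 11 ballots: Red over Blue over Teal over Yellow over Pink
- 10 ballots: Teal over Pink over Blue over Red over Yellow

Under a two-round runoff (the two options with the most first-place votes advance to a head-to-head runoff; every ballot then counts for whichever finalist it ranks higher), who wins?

Red

Round 1 first-place votes: Yellow 21, Teal 10, Blue 0, Red 17, Pink 0. Yellow and Red advance.
Runoff: Yellow is ranked above Red on 21 ballots, Red above Yellow on 27.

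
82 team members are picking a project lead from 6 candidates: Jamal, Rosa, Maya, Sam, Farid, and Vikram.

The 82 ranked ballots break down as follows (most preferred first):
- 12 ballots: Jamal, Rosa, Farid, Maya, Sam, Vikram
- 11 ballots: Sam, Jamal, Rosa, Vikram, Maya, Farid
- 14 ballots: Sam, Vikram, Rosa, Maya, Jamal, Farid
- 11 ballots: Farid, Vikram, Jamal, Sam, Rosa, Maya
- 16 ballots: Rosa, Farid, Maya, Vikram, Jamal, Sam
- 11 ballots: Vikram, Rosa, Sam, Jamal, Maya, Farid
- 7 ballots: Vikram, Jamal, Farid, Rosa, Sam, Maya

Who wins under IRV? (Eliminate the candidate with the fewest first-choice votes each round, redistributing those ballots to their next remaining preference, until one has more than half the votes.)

Round 1: Jamal 12, Rosa 16, Maya 0, Sam 25, Farid 11, Vikram 18. Maya eliminated.
Round 2: Jamal 12, Rosa 16, Sam 25, Farid 11, Vikram 18. Farid eliminated.
Round 3: Jamal 12, Rosa 16, Sam 25, Vikram 29. Jamal eliminated.
Round 4: Rosa 28, Sam 25, Vikram 29. Sam eliminated.
Round 5: Rosa 39, Vikram 43. Vikram has a majority (≥42).

Vikram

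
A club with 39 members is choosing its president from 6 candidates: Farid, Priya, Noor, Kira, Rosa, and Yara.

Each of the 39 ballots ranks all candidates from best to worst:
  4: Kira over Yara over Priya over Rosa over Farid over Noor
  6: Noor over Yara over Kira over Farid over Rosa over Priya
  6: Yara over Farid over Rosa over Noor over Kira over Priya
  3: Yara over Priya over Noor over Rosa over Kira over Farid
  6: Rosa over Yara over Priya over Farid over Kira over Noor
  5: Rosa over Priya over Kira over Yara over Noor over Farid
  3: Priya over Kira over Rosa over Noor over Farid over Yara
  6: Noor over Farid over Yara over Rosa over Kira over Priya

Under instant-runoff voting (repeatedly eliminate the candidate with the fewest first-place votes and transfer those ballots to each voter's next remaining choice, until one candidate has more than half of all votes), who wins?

Round 1: Farid 0, Priya 3, Noor 12, Kira 4, Rosa 11, Yara 9. Farid eliminated.
Round 2: Priya 3, Noor 12, Kira 4, Rosa 11, Yara 9. Priya eliminated.
Round 3: Noor 12, Kira 7, Rosa 11, Yara 9. Kira eliminated.
Round 4: Noor 12, Rosa 14, Yara 13. Noor eliminated.
Round 5: Rosa 14, Yara 25. Yara has a majority (≥20).

Yara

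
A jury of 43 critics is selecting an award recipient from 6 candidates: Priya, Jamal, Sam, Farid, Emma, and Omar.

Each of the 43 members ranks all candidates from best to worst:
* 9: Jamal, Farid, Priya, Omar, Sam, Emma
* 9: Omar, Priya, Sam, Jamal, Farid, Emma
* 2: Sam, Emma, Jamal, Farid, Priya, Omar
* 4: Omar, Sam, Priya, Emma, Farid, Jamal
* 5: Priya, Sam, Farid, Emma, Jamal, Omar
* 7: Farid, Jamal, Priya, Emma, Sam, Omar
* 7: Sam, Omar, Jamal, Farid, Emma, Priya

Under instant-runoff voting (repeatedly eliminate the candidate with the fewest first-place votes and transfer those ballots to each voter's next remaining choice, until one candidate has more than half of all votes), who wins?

Sam

Round 1: Priya 5, Jamal 9, Sam 9, Farid 7, Emma 0, Omar 13. Emma eliminated.
Round 2: Priya 5, Jamal 9, Sam 9, Farid 7, Omar 13. Priya eliminated.
Round 3: Jamal 9, Sam 14, Farid 7, Omar 13. Farid eliminated.
Round 4: Jamal 16, Sam 14, Omar 13. Omar eliminated.
Round 5: Jamal 16, Sam 27. Sam has a majority (≥22).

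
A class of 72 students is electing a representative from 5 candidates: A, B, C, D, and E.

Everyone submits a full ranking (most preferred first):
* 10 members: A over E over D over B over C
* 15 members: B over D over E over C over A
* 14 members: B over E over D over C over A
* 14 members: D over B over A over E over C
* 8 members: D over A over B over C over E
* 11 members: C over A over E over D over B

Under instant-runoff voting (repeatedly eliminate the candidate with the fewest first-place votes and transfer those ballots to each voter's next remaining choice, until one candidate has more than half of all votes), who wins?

Round 1: A 10, B 29, C 11, D 22, E 0. E eliminated.
Round 2: A 10, B 29, C 11, D 22. A eliminated.
Round 3: B 29, C 11, D 32. C eliminated.
Round 4: B 29, D 43. D has a majority (≥37).

D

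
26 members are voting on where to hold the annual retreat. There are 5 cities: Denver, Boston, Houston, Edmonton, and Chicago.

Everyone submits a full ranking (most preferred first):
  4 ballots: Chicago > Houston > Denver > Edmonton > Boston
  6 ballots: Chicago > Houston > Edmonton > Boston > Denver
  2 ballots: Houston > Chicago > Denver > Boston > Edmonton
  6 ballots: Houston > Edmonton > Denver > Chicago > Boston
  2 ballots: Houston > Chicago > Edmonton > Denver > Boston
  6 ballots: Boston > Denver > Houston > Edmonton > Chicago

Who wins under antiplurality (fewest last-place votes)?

Houston

Last-place votes: Denver 6, Boston 12, Houston 0, Edmonton 2, Chicago 6.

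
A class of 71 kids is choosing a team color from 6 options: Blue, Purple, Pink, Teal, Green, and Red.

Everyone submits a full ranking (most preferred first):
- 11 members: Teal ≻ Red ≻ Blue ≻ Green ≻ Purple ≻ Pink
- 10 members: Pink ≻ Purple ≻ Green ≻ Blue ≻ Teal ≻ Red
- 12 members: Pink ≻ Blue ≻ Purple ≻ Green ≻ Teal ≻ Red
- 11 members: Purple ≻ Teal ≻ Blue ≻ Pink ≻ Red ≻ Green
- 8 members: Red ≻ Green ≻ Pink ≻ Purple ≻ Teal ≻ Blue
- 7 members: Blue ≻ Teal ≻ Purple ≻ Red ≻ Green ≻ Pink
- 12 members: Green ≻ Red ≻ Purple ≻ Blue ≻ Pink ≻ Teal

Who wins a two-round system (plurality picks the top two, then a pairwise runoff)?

Round 1 first-place votes: Blue 7, Purple 11, Pink 22, Teal 11, Green 12, Red 8. Pink and Green advance.
Runoff: Pink is ranked above Green on 33 ballots, Green above Pink on 38.

Green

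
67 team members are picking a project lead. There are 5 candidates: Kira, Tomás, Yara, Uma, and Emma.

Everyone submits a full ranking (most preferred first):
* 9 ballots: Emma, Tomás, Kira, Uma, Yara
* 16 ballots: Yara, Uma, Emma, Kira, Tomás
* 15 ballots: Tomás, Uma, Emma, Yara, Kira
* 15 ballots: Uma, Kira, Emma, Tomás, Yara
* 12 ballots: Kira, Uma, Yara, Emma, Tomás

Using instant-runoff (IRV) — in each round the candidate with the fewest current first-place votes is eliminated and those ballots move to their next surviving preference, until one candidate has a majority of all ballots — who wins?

Round 1: Kira 12, Tomás 15, Yara 16, Uma 15, Emma 9. Emma eliminated.
Round 2: Kira 12, Tomás 24, Yara 16, Uma 15. Kira eliminated.
Round 3: Tomás 24, Yara 16, Uma 27. Yara eliminated.
Round 4: Tomás 24, Uma 43. Uma has a majority (≥34).

Uma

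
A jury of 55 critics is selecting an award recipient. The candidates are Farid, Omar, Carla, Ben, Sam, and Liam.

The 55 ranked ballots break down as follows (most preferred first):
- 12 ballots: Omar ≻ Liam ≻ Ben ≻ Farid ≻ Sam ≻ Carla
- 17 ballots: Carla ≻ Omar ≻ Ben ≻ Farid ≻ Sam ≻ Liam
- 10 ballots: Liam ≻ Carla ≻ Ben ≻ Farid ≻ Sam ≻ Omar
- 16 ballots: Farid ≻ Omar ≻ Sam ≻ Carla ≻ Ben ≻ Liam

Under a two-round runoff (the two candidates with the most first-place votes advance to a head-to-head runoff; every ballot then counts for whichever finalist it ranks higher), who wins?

Round 1 first-place votes: Farid 16, Omar 12, Carla 17, Ben 0, Sam 0, Liam 10. Carla and Farid advance.
Runoff: Carla is ranked above Farid on 27 ballots, Farid above Carla on 28.

Farid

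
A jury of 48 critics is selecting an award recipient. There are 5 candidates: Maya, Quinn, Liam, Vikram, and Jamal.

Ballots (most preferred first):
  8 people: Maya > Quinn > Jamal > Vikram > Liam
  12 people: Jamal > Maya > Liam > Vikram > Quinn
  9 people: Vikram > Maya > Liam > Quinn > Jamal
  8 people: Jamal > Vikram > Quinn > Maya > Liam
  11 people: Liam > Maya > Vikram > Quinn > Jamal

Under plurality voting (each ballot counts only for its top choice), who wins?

Jamal

First-place votes: Maya 8, Quinn 0, Liam 11, Vikram 9, Jamal 20.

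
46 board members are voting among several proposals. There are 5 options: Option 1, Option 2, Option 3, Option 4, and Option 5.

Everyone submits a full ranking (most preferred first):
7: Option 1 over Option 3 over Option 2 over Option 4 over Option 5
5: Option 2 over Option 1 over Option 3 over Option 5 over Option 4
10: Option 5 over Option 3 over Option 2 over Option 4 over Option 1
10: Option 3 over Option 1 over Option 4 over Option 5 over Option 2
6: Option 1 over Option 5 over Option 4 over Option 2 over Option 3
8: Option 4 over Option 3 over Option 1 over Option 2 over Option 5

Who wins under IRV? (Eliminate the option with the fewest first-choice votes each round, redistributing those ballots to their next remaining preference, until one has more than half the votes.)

Option 3

Round 1: Option 1 13, Option 2 5, Option 3 10, Option 4 8, Option 5 10. Option 2 eliminated.
Round 2: Option 1 18, Option 3 10, Option 4 8, Option 5 10. Option 4 eliminated.
Round 3: Option 1 18, Option 3 18, Option 5 10. Option 5 eliminated.
Round 4: Option 1 18, Option 3 28. Option 3 has a majority (≥24).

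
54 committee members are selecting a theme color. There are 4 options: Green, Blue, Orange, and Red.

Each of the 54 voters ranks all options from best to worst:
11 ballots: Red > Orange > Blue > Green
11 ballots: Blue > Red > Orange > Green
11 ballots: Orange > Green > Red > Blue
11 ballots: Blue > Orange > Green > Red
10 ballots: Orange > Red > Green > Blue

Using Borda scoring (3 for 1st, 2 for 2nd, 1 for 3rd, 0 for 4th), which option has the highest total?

Green: 11×0 + 11×0 + 11×2 + 11×1 + 10×1 = 43
Blue: 11×1 + 11×3 + 11×0 + 11×3 + 10×0 = 77
Orange: 11×2 + 11×1 + 11×3 + 11×2 + 10×3 = 118
Red: 11×3 + 11×2 + 11×1 + 11×0 + 10×2 = 86

Orange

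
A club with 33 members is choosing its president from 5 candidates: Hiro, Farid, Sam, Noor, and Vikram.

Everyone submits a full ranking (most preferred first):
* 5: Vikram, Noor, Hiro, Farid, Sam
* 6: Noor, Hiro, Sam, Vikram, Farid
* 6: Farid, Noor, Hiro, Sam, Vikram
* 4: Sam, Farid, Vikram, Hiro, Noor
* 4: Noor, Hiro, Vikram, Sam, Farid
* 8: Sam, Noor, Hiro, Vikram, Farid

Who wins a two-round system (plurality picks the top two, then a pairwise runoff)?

Round 1 first-place votes: Hiro 0, Farid 6, Sam 12, Noor 10, Vikram 5. Sam and Noor advance.
Runoff: Sam is ranked above Noor on 12 ballots, Noor above Sam on 21.

Noor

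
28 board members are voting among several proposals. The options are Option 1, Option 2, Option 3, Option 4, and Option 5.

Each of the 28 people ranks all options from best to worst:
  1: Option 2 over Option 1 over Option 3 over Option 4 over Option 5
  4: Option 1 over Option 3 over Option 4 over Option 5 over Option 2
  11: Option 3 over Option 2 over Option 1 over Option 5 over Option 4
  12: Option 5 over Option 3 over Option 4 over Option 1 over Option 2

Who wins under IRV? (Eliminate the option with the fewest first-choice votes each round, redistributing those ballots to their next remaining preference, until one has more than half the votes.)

Option 3

Round 1: Option 1 4, Option 2 1, Option 3 11, Option 4 0, Option 5 12. Option 4 eliminated.
Round 2: Option 1 4, Option 2 1, Option 3 11, Option 5 12. Option 2 eliminated.
Round 3: Option 1 5, Option 3 11, Option 5 12. Option 1 eliminated.
Round 4: Option 3 16, Option 5 12. Option 3 has a majority (≥15).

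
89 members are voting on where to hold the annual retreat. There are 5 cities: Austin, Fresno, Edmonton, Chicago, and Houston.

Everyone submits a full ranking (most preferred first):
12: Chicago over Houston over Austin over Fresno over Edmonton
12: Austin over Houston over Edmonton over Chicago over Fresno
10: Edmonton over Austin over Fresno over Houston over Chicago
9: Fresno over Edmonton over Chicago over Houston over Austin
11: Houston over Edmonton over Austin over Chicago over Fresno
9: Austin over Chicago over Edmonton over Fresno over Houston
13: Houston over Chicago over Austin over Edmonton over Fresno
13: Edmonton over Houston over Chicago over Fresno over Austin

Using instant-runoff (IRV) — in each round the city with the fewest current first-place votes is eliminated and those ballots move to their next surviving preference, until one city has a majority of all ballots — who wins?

Round 1: Austin 21, Fresno 9, Edmonton 23, Chicago 12, Houston 24. Fresno eliminated.
Round 2: Austin 21, Edmonton 32, Chicago 12, Houston 24. Chicago eliminated.
Round 3: Austin 21, Edmonton 32, Houston 36. Austin eliminated.
Round 4: Edmonton 41, Houston 48. Houston has a majority (≥45).

Houston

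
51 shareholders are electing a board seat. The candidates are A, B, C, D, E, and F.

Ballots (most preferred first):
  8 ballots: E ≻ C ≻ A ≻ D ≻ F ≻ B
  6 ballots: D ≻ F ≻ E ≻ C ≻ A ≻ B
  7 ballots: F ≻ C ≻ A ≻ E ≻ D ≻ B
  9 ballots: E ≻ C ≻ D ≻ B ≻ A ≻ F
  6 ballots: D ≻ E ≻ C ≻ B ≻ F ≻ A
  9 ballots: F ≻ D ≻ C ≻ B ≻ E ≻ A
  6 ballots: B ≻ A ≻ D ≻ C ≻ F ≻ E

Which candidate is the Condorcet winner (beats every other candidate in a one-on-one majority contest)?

D

D vs A: 30–21
D vs B: 45–6
D vs C: 27–24
D vs E: 27–24
D vs F: 35–16
D beats every other candidate.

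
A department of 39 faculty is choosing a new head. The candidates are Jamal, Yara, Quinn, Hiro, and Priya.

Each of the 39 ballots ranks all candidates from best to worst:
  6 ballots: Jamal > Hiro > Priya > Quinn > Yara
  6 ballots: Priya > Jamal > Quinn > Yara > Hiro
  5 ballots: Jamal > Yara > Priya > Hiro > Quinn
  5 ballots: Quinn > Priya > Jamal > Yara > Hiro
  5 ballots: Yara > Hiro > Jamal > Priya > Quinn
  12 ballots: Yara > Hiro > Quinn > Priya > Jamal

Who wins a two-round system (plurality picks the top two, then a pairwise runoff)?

Jamal

Round 1 first-place votes: Jamal 11, Yara 17, Quinn 5, Hiro 0, Priya 6. Yara and Jamal advance.
Runoff: Yara is ranked above Jamal on 17 ballots, Jamal above Yara on 22.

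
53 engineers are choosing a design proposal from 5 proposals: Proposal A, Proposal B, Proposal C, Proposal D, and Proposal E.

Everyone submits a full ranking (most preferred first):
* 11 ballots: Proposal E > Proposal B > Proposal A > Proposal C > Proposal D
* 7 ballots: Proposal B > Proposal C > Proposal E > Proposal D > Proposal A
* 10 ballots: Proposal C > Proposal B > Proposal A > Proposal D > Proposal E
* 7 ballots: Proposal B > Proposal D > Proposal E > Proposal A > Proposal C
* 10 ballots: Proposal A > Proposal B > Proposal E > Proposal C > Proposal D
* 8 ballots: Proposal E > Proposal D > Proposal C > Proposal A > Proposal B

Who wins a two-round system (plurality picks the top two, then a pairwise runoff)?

Proposal B

Round 1 first-place votes: Proposal A 10, Proposal B 14, Proposal C 10, Proposal D 0, Proposal E 19. Proposal E and Proposal B advance.
Runoff: Proposal E is ranked above Proposal B on 19 ballots, Proposal B above Proposal E on 34.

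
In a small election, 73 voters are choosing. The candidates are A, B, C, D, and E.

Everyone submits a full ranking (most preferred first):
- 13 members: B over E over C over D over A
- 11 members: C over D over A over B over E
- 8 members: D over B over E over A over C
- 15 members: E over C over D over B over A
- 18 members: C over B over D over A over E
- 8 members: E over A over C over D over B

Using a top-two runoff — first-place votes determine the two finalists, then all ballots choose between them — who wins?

Round 1 first-place votes: A 0, B 13, C 29, D 8, E 23. C and E advance.
Runoff: C is ranked above E on 29 ballots, E above C on 44.

E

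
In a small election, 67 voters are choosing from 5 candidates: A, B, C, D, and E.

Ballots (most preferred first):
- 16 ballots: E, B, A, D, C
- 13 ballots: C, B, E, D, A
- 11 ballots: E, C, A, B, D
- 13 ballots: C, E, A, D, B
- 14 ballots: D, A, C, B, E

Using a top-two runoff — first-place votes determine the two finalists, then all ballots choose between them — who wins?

C

Round 1 first-place votes: A 0, B 0, C 26, D 14, E 27. E and C advance.
Runoff: E is ranked above C on 27 ballots, C above E on 40.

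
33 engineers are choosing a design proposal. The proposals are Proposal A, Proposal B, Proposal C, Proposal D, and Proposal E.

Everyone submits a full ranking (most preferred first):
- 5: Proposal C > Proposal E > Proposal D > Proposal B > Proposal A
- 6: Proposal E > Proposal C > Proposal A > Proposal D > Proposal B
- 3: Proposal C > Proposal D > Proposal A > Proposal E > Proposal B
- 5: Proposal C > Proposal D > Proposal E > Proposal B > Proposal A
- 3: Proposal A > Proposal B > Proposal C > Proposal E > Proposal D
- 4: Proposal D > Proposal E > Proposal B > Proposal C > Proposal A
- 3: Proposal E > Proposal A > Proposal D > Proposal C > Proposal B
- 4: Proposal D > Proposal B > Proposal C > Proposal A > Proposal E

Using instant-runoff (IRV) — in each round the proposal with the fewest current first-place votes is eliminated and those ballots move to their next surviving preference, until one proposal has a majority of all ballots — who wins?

Round 1: Proposal A 3, Proposal B 0, Proposal C 13, Proposal D 8, Proposal E 9. Proposal B eliminated.
Round 2: Proposal A 3, Proposal C 13, Proposal D 8, Proposal E 9. Proposal A eliminated.
Round 3: Proposal C 16, Proposal D 8, Proposal E 9. Proposal D eliminated.
Round 4: Proposal C 20, Proposal E 13. Proposal C has a majority (≥17).

Proposal C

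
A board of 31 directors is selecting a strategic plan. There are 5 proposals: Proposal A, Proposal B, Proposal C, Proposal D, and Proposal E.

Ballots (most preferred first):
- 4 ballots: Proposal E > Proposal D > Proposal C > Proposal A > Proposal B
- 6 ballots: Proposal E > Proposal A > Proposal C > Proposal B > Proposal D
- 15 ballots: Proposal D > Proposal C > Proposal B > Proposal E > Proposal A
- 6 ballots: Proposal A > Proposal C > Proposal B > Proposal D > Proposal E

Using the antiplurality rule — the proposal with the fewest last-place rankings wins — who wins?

Last-place votes: Proposal A 15, Proposal B 4, Proposal C 0, Proposal D 6, Proposal E 6.

Proposal C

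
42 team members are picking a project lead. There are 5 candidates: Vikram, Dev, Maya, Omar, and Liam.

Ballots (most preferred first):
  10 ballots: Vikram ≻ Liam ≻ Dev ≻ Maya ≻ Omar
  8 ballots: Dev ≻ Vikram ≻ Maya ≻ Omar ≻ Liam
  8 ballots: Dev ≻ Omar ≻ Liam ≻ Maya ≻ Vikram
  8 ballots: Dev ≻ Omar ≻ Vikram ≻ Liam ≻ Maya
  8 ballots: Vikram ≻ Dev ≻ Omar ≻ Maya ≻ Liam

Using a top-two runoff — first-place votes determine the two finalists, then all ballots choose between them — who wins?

Round 1 first-place votes: Vikram 18, Dev 24, Maya 0, Omar 0, Liam 0. Dev and Vikram advance.
Runoff: Dev is ranked above Vikram on 24 ballots, Vikram above Dev on 18.

Dev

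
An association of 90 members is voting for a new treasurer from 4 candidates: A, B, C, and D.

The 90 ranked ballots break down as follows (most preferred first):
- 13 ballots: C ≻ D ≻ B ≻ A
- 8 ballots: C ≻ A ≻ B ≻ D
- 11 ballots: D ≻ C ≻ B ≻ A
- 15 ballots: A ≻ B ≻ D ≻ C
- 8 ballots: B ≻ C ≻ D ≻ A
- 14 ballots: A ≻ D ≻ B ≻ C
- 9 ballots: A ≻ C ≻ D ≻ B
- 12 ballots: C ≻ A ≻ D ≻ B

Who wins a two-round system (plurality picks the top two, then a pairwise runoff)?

Round 1 first-place votes: A 38, B 8, C 33, D 11. A and C advance.
Runoff: A is ranked above C on 38 ballots, C above A on 52.

C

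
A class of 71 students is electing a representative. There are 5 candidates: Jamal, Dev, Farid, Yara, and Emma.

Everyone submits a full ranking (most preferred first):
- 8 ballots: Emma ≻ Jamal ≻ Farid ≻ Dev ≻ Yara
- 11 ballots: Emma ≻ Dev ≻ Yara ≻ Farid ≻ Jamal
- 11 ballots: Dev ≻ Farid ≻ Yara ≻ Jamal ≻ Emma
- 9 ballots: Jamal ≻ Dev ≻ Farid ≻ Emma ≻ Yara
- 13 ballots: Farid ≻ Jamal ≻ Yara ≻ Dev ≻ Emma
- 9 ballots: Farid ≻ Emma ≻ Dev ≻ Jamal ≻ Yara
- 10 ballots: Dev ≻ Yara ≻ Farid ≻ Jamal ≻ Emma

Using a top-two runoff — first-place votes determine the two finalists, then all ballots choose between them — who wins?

Round 1 first-place votes: Jamal 9, Dev 21, Farid 22, Yara 0, Emma 19. Farid and Dev advance.
Runoff: Farid is ranked above Dev on 30 ballots, Dev above Farid on 41.

Dev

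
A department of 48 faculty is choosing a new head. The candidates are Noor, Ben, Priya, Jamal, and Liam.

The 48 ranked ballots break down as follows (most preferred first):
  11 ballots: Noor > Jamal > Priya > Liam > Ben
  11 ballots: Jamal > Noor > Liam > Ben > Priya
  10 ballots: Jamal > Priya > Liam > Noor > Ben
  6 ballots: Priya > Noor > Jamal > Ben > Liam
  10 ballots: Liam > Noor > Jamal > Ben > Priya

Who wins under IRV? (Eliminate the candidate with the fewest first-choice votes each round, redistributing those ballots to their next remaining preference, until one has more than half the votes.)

Round 1: Noor 11, Ben 0, Priya 6, Jamal 21, Liam 10. Ben eliminated.
Round 2: Noor 11, Priya 6, Jamal 21, Liam 10. Priya eliminated.
Round 3: Noor 17, Jamal 21, Liam 10. Liam eliminated.
Round 4: Noor 27, Jamal 21. Noor has a majority (≥25).

Noor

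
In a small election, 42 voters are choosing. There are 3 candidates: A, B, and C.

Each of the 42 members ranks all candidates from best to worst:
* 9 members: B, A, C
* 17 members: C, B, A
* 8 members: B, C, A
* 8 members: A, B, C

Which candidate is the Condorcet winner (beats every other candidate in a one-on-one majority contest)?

B vs A: 34–8
B vs C: 25–17
B beats every other candidate.

B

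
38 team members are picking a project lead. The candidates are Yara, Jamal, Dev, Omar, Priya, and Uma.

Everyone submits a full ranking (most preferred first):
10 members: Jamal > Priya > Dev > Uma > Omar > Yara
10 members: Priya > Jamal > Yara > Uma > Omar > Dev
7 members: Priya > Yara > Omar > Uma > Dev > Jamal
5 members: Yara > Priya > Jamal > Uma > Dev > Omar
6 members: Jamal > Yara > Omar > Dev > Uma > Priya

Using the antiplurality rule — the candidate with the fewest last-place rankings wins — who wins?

Uma

Last-place votes: Yara 10, Jamal 7, Dev 10, Omar 5, Priya 6, Uma 0.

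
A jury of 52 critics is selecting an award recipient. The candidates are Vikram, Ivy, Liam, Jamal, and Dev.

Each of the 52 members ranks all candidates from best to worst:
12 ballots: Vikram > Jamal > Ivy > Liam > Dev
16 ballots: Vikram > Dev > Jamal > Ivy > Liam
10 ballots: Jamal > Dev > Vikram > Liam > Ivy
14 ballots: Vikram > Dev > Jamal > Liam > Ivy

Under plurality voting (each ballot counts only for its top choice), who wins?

First-place votes: Vikram 42, Ivy 0, Liam 0, Jamal 10, Dev 0.

Vikram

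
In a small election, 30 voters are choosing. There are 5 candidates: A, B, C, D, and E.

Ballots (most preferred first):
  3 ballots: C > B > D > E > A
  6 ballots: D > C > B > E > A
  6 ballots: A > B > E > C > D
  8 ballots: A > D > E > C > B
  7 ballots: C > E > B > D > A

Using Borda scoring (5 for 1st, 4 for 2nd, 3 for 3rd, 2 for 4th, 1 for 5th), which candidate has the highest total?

A: 3×1 + 6×1 + 6×5 + 8×5 + 7×1 = 86
B: 3×4 + 6×3 + 6×4 + 8×1 + 7×3 = 83
C: 3×5 + 6×4 + 6×2 + 8×2 + 7×5 = 102
D: 3×3 + 6×5 + 6×1 + 8×4 + 7×2 = 91
E: 3×2 + 6×2 + 6×3 + 8×3 + 7×4 = 88

C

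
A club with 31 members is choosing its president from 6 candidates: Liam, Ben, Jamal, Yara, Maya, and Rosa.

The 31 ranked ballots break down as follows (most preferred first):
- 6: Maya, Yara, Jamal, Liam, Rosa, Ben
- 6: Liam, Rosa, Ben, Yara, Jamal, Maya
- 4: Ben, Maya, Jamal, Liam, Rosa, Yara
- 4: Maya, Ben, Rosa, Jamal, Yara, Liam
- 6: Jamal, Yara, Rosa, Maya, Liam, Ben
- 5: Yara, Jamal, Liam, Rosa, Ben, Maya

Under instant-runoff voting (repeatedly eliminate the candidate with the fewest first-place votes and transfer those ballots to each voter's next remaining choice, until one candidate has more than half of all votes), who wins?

Round 1: Liam 6, Ben 4, Jamal 6, Yara 5, Maya 10, Rosa 0. Rosa eliminated.
Round 2: Liam 6, Ben 4, Jamal 6, Yara 5, Maya 10. Ben eliminated.
Round 3: Liam 6, Jamal 6, Yara 5, Maya 14. Yara eliminated.
Round 4: Liam 6, Jamal 11, Maya 14. Liam eliminated.
Round 5: Jamal 17, Maya 14. Jamal has a majority (≥16).

Jamal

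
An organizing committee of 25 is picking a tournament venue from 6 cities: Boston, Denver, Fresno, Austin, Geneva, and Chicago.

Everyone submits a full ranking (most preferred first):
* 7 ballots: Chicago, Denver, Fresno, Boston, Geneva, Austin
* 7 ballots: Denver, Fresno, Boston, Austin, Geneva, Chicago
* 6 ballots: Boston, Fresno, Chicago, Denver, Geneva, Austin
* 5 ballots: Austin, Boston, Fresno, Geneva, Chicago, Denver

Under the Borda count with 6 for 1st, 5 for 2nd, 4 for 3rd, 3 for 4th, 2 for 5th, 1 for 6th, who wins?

Boston: 7×3 + 7×4 + 6×6 + 5×5 = 110
Denver: 7×5 + 7×6 + 6×3 + 5×1 = 100
Fresno: 7×4 + 7×5 + 6×5 + 5×4 = 113
Austin: 7×1 + 7×3 + 6×1 + 5×6 = 64
Geneva: 7×2 + 7×2 + 6×2 + 5×3 = 55
Chicago: 7×6 + 7×1 + 6×4 + 5×2 = 83

Fresno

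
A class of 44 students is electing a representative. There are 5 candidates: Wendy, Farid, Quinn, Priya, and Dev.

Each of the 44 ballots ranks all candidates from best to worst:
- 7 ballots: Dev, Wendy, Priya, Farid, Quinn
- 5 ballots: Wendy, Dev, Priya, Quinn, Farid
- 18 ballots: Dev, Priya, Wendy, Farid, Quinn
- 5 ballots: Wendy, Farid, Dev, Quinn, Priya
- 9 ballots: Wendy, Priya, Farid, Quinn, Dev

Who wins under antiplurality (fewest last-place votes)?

Last-place votes: Wendy 0, Farid 5, Quinn 25, Priya 5, Dev 9.

Wendy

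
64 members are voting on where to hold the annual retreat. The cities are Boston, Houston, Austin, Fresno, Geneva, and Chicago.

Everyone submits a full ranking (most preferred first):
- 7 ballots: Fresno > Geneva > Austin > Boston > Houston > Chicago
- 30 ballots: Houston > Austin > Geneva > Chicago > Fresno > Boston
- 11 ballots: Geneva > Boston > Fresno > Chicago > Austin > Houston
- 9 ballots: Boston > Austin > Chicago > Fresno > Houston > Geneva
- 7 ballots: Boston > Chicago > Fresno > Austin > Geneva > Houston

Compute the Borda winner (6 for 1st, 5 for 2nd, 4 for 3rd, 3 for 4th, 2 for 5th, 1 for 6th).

Boston: 7×3 + 30×1 + 11×5 + 9×6 + 7×6 = 202
Houston: 7×2 + 30×6 + 11×1 + 9×2 + 7×1 = 230
Austin: 7×4 + 30×5 + 11×2 + 9×5 + 7×3 = 266
Fresno: 7×6 + 30×2 + 11×4 + 9×3 + 7×4 = 201
Geneva: 7×5 + 30×4 + 11×6 + 9×1 + 7×2 = 244
Chicago: 7×1 + 30×3 + 11×3 + 9×4 + 7×5 = 201

Austin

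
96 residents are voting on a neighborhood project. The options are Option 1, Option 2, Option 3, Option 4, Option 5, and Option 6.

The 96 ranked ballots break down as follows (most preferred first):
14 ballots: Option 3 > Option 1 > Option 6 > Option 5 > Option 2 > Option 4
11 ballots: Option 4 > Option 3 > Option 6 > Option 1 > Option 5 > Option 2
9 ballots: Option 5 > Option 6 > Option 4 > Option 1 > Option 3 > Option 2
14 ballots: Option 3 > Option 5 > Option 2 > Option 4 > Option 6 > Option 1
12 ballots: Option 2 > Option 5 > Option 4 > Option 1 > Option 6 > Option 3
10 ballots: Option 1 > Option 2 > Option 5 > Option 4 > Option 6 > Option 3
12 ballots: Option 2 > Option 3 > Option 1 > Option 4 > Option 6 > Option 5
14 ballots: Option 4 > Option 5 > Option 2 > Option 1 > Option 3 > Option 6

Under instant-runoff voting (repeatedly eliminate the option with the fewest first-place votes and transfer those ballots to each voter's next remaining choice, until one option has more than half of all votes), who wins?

Round 1: Option 1 10, Option 2 24, Option 3 28, Option 4 25, Option 5 9, Option 6 0. Option 6 eliminated.
Round 2: Option 1 10, Option 2 24, Option 3 28, Option 4 25, Option 5 9. Option 5 eliminated.
Round 3: Option 1 10, Option 2 24, Option 3 28, Option 4 34. Option 1 eliminated.
Round 4: Option 2 34, Option 3 28, Option 4 34. Option 3 eliminated.
Round 5: Option 2 62, Option 4 34. Option 2 has a majority (≥49).

Option 2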